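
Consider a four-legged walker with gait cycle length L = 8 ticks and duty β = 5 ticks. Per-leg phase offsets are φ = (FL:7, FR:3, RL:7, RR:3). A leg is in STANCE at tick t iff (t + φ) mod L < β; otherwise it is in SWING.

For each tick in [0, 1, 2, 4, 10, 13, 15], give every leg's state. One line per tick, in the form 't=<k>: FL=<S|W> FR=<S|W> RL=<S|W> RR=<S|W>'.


t=0: phase=(7,3,7,3) vs β=5 → FL=W FR=S RL=W RR=S
t=1: phase=(0,4,0,4) vs β=5 → FL=S FR=S RL=S RR=S
t=2: phase=(1,5,1,5) vs β=5 → FL=S FR=W RL=S RR=W
t=4: phase=(3,7,3,7) vs β=5 → FL=S FR=W RL=S RR=W
t=10: phase=(1,5,1,5) vs β=5 → FL=S FR=W RL=S RR=W
t=13: phase=(4,0,4,0) vs β=5 → FL=S FR=S RL=S RR=S
t=15: phase=(6,2,6,2) vs β=5 → FL=W FR=S RL=W RR=S

t=0: FL=W FR=S RL=W RR=S
t=1: FL=S FR=S RL=S RR=S
t=2: FL=S FR=W RL=S RR=W
t=4: FL=S FR=W RL=S RR=W
t=10: FL=S FR=W RL=S RR=W
t=13: FL=S FR=S RL=S RR=S
t=15: FL=W FR=S RL=W RR=S


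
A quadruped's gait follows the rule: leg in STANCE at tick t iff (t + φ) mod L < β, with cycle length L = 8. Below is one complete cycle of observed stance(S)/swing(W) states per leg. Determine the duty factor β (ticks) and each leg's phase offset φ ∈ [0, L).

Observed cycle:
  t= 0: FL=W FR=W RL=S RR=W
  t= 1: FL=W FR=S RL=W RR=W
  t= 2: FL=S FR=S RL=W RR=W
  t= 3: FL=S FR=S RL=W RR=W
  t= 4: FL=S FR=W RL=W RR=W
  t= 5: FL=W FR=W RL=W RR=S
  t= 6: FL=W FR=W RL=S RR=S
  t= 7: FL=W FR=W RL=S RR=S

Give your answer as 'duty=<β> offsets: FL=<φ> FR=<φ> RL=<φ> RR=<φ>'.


duty=3 offsets: FL=6 FR=7 RL=2 RR=3

duty β = stance ticks per leg = 3
FL: stance ticks = 3; W→S at t=2 → φ=6
FR: stance ticks = 3; W→S at t=1 → φ=7
RL: stance ticks = 3; W→S at t=6 → φ=2
RR: stance ticks = 3; W→S at t=5 → φ=3


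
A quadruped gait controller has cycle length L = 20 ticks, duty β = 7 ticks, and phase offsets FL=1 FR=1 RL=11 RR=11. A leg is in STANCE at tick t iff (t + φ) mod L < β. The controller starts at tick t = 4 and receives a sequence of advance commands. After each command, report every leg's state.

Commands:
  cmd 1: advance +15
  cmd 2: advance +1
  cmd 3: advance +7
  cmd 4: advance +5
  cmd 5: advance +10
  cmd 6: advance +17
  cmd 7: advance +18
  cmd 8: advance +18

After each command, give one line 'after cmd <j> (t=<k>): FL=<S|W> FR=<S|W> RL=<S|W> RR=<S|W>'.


after cmd 1 (t=19): FL=S FR=S RL=W RR=W
after cmd 2 (t=20): FL=S FR=S RL=W RR=W
after cmd 3 (t=27): FL=W FR=W RL=W RR=W
after cmd 4 (t=32): FL=W FR=W RL=S RR=S
after cmd 5 (t=42): FL=S FR=S RL=W RR=W
after cmd 6 (t=59): FL=S FR=S RL=W RR=W
after cmd 7 (t=77): FL=W FR=W RL=W RR=W
after cmd 8 (t=95): FL=W FR=W RL=S RR=S

start t=4: FL=S FR=S RL=W RR=W
cmd 1: advance +15 → t=19, phase=(0,0,10,10) → FL=S FR=S RL=W RR=W
cmd 2: advance +1 → t=20, phase=(1,1,11,11) → FL=S FR=S RL=W RR=W
cmd 3: advance +7 → t=27, phase=(8,8,18,18) → FL=W FR=W RL=W RR=W
cmd 4: advance +5 → t=32, phase=(13,13,3,3) → FL=W FR=W RL=S RR=S
cmd 5: advance +10 → t=42, phase=(3,3,13,13) → FL=S FR=S RL=W RR=W
cmd 6: advance +17 → t=59, phase=(0,0,10,10) → FL=S FR=S RL=W RR=W
cmd 7: advance +18 → t=77, phase=(18,18,8,8) → FL=W FR=W RL=W RR=W
cmd 8: advance +18 → t=95, phase=(16,16,6,6) → FL=W FR=W RL=S RR=S


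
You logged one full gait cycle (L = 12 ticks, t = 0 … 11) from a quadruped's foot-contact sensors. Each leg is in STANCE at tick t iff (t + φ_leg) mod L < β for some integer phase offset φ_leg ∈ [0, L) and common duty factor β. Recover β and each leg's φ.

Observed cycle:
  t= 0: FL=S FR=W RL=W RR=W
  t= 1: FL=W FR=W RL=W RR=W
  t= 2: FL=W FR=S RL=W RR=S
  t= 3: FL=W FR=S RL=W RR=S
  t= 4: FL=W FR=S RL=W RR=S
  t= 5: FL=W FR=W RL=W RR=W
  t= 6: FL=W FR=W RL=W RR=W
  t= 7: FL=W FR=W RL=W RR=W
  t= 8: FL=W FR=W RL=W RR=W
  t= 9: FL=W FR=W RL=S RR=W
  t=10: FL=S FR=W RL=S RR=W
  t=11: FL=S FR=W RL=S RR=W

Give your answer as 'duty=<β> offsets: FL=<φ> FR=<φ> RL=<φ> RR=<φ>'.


duty=3 offsets: FL=2 FR=10 RL=3 RR=10

duty β = stance ticks per leg = 3
FL: stance ticks = 3; W→S at t=10 → φ=2
FR: stance ticks = 3; W→S at t=2 → φ=10
RL: stance ticks = 3; W→S at t=9 → φ=3
RR: stance ticks = 3; W→S at t=2 → φ=10


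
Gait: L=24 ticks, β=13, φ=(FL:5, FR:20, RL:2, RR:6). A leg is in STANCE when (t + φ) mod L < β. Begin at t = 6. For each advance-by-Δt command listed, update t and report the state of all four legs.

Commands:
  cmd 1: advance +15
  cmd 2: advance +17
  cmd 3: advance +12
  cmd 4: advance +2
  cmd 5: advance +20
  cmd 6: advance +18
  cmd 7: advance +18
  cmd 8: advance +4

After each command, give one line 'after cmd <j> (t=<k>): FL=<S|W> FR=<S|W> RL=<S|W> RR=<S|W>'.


start t=6: FL=S FR=S RL=S RR=S
cmd 1: advance +15 → t=21, phase=(2,17,23,3) → FL=S FR=W RL=W RR=S
cmd 2: advance +17 → t=38, phase=(19,10,16,20) → FL=W FR=S RL=W RR=W
cmd 3: advance +12 → t=50, phase=(7,22,4,8) → FL=S FR=W RL=S RR=S
cmd 4: advance +2 → t=52, phase=(9,0,6,10) → FL=S FR=S RL=S RR=S
cmd 5: advance +20 → t=72, phase=(5,20,2,6) → FL=S FR=W RL=S RR=S
cmd 6: advance +18 → t=90, phase=(23,14,20,0) → FL=W FR=W RL=W RR=S
cmd 7: advance +18 → t=108, phase=(17,8,14,18) → FL=W FR=S RL=W RR=W
cmd 8: advance +4 → t=112, phase=(21,12,18,22) → FL=W FR=S RL=W RR=W

after cmd 1 (t=21): FL=S FR=W RL=W RR=S
after cmd 2 (t=38): FL=W FR=S RL=W RR=W
after cmd 3 (t=50): FL=S FR=W RL=S RR=S
after cmd 4 (t=52): FL=S FR=S RL=S RR=S
after cmd 5 (t=72): FL=S FR=W RL=S RR=S
after cmd 6 (t=90): FL=W FR=W RL=W RR=S
after cmd 7 (t=108): FL=W FR=S RL=W RR=W
after cmd 8 (t=112): FL=W FR=S RL=W RR=W


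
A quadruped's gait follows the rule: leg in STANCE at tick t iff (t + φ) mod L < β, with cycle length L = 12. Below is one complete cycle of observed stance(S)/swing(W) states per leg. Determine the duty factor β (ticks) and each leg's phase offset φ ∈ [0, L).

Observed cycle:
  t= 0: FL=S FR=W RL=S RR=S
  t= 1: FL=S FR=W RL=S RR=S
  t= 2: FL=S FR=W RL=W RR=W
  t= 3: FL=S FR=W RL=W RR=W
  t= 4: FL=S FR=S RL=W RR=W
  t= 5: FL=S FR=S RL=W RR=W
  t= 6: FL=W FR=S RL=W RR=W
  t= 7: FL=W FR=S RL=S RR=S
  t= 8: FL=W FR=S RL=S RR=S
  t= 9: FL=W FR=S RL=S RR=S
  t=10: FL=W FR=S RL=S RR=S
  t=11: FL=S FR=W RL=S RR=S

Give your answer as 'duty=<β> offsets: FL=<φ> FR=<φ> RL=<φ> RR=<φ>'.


duty=7 offsets: FL=1 FR=8 RL=5 RR=5

duty β = stance ticks per leg = 7
FL: stance ticks = 7; W→S at t=11 → φ=1
FR: stance ticks = 7; W→S at t=4 → φ=8
RL: stance ticks = 7; W→S at t=7 → φ=5
RR: stance ticks = 7; W→S at t=7 → φ=5


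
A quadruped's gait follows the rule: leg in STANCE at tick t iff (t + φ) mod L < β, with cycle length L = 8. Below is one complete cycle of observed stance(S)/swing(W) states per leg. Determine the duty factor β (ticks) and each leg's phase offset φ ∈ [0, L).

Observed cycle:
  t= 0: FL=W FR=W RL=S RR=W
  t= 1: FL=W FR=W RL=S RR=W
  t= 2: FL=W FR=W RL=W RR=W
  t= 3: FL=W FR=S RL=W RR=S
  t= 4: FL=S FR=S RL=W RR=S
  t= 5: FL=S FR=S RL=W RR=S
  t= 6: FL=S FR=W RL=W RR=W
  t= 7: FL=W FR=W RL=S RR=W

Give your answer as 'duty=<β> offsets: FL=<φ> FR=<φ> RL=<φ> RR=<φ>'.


duty=3 offsets: FL=4 FR=5 RL=1 RR=5

duty β = stance ticks per leg = 3
FL: stance ticks = 3; W→S at t=4 → φ=4
FR: stance ticks = 3; W→S at t=3 → φ=5
RL: stance ticks = 3; W→S at t=7 → φ=1
RR: stance ticks = 3; W→S at t=3 → φ=5


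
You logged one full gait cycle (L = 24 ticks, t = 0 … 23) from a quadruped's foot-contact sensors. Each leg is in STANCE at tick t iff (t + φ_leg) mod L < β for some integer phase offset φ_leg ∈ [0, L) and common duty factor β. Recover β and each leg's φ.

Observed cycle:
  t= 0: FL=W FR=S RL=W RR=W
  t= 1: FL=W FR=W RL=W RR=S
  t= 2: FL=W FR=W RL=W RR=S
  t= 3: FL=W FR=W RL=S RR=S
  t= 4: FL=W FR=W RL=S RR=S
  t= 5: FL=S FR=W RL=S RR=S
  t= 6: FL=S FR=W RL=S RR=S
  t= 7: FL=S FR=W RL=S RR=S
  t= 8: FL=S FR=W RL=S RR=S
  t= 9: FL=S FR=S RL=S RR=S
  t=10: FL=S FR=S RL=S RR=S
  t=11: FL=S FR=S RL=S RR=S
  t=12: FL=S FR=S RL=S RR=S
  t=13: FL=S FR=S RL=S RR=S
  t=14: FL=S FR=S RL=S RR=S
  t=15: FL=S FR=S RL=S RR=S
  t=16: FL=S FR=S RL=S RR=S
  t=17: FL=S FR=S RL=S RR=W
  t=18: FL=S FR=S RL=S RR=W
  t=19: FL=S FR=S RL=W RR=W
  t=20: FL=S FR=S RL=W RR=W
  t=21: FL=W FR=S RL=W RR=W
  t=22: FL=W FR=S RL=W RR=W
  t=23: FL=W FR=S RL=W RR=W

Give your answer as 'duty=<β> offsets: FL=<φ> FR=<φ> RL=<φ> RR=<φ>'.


duty=16 offsets: FL=19 FR=15 RL=21 RR=23

duty β = stance ticks per leg = 16
FL: stance ticks = 16; W→S at t=5 → φ=19
FR: stance ticks = 16; W→S at t=9 → φ=15
RL: stance ticks = 16; W→S at t=3 → φ=21
RR: stance ticks = 16; W→S at t=1 → φ=23


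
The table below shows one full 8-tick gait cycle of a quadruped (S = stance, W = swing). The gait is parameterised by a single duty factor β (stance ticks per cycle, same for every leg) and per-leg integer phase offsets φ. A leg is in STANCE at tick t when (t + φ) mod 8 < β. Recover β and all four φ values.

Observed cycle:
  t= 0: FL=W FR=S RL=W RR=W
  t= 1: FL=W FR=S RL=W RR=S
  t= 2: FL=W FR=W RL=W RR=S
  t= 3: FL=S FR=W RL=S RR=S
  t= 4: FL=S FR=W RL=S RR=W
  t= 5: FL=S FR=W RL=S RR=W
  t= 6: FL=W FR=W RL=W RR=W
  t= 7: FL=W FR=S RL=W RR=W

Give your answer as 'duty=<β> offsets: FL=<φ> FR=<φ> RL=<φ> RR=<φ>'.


duty β = stance ticks per leg = 3
FL: stance ticks = 3; W→S at t=3 → φ=5
FR: stance ticks = 3; W→S at t=7 → φ=1
RL: stance ticks = 3; W→S at t=3 → φ=5
RR: stance ticks = 3; W→S at t=1 → φ=7

duty=3 offsets: FL=5 FR=1 RL=5 RR=7


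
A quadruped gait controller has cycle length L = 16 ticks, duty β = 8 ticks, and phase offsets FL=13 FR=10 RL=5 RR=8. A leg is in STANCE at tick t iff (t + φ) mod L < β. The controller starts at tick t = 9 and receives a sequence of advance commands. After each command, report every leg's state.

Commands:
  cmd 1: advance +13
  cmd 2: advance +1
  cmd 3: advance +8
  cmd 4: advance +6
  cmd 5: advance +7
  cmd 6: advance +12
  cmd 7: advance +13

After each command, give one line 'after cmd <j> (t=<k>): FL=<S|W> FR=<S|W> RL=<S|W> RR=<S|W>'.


start t=9: FL=S FR=S RL=W RR=S
cmd 1: advance +13 → t=22, phase=(3,0,11,14) → FL=S FR=S RL=W RR=W
cmd 2: advance +1 → t=23, phase=(4,1,12,15) → FL=S FR=S RL=W RR=W
cmd 3: advance +8 → t=31, phase=(12,9,4,7) → FL=W FR=W RL=S RR=S
cmd 4: advance +6 → t=37, phase=(2,15,10,13) → FL=S FR=W RL=W RR=W
cmd 5: advance +7 → t=44, phase=(9,6,1,4) → FL=W FR=S RL=S RR=S
cmd 6: advance +12 → t=56, phase=(5,2,13,0) → FL=S FR=S RL=W RR=S
cmd 7: advance +13 → t=69, phase=(2,15,10,13) → FL=S FR=W RL=W RR=W

after cmd 1 (t=22): FL=S FR=S RL=W RR=W
after cmd 2 (t=23): FL=S FR=S RL=W RR=W
after cmd 3 (t=31): FL=W FR=W RL=S RR=S
after cmd 4 (t=37): FL=S FR=W RL=W RR=W
after cmd 5 (t=44): FL=W FR=S RL=S RR=S
after cmd 6 (t=56): FL=S FR=S RL=W RR=S
after cmd 7 (t=69): FL=S FR=W RL=W RR=W


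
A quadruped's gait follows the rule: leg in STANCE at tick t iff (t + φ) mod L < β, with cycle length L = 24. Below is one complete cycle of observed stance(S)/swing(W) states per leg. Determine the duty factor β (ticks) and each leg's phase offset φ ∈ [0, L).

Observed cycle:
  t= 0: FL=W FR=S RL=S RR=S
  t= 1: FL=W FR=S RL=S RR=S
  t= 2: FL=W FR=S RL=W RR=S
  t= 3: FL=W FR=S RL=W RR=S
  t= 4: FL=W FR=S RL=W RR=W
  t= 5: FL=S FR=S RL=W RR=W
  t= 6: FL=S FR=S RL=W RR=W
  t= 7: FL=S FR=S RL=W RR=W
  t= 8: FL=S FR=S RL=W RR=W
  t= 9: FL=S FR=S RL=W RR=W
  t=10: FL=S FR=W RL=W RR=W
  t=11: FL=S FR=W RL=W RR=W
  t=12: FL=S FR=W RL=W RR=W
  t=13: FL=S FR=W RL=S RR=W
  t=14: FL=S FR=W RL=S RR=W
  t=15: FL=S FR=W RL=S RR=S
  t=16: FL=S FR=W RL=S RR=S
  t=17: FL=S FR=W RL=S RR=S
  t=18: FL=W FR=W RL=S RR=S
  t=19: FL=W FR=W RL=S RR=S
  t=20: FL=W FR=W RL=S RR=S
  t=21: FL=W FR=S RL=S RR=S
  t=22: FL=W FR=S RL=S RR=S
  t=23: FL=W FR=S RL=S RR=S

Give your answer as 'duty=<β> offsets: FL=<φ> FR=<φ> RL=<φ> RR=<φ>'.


duty=13 offsets: FL=19 FR=3 RL=11 RR=9

duty β = stance ticks per leg = 13
FL: stance ticks = 13; W→S at t=5 → φ=19
FR: stance ticks = 13; W→S at t=21 → φ=3
RL: stance ticks = 13; W→S at t=13 → φ=11
RR: stance ticks = 13; W→S at t=15 → φ=9


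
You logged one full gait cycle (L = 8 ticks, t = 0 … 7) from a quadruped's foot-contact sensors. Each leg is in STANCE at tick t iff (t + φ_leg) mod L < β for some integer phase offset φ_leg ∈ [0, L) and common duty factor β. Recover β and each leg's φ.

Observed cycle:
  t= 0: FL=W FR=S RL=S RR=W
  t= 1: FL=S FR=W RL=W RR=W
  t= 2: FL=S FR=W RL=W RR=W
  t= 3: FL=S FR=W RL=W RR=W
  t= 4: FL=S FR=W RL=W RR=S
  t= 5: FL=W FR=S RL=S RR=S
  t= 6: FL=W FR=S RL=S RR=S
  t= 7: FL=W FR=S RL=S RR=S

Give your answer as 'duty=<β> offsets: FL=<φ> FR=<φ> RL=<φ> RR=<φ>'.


duty=4 offsets: FL=7 FR=3 RL=3 RR=4

duty β = stance ticks per leg = 4
FL: stance ticks = 4; W→S at t=1 → φ=7
FR: stance ticks = 4; W→S at t=5 → φ=3
RL: stance ticks = 4; W→S at t=5 → φ=3
RR: stance ticks = 4; W→S at t=4 → φ=4


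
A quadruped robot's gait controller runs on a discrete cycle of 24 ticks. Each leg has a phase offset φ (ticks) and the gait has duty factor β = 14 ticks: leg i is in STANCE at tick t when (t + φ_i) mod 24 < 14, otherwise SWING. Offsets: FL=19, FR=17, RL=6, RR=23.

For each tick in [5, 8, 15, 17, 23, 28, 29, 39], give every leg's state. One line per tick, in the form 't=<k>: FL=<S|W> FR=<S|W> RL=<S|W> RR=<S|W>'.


t=5: phase=(0,22,11,4) vs β=14 → FL=S FR=W RL=S RR=S
t=8: phase=(3,1,14,7) vs β=14 → FL=S FR=S RL=W RR=S
t=15: phase=(10,8,21,14) vs β=14 → FL=S FR=S RL=W RR=W
t=17: phase=(12,10,23,16) vs β=14 → FL=S FR=S RL=W RR=W
t=23: phase=(18,16,5,22) vs β=14 → FL=W FR=W RL=S RR=W
t=28: phase=(23,21,10,3) vs β=14 → FL=W FR=W RL=S RR=S
t=29: phase=(0,22,11,4) vs β=14 → FL=S FR=W RL=S RR=S
t=39: phase=(10,8,21,14) vs β=14 → FL=S FR=S RL=W RR=W

t=5: FL=S FR=W RL=S RR=S
t=8: FL=S FR=S RL=W RR=S
t=15: FL=S FR=S RL=W RR=W
t=17: FL=S FR=S RL=W RR=W
t=23: FL=W FR=W RL=S RR=W
t=28: FL=W FR=W RL=S RR=S
t=29: FL=S FR=W RL=S RR=S
t=39: FL=S FR=S RL=W RR=W


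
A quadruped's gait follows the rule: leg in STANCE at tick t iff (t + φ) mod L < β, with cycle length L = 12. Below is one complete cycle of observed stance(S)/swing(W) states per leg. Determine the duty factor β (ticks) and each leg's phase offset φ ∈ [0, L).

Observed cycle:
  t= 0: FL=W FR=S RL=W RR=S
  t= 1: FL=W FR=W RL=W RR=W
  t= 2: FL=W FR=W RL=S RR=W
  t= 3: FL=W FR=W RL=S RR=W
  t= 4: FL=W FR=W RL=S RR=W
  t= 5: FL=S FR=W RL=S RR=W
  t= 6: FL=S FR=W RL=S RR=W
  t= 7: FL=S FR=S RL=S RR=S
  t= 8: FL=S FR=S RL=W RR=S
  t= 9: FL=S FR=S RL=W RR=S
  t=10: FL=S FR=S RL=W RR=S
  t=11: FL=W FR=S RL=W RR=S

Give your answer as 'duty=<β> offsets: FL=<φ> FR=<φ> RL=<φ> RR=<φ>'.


duty β = stance ticks per leg = 6
FL: stance ticks = 6; W→S at t=5 → φ=7
FR: stance ticks = 6; W→S at t=7 → φ=5
RL: stance ticks = 6; W→S at t=2 → φ=10
RR: stance ticks = 6; W→S at t=7 → φ=5

duty=6 offsets: FL=7 FR=5 RL=10 RR=5


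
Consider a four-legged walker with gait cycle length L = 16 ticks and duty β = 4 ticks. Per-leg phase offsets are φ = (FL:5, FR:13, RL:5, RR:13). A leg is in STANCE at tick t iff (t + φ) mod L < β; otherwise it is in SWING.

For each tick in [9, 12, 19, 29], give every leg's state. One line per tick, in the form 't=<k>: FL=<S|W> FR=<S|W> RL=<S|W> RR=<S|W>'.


t=9: FL=W FR=W RL=W RR=W
t=12: FL=S FR=W RL=S RR=W
t=19: FL=W FR=S RL=W RR=S
t=29: FL=S FR=W RL=S RR=W

t=9: phase=(14,6,14,6) vs β=4 → FL=W FR=W RL=W RR=W
t=12: phase=(1,9,1,9) vs β=4 → FL=S FR=W RL=S RR=W
t=19: phase=(8,0,8,0) vs β=4 → FL=W FR=S RL=W RR=S
t=29: phase=(2,10,2,10) vs β=4 → FL=S FR=W RL=S RR=W


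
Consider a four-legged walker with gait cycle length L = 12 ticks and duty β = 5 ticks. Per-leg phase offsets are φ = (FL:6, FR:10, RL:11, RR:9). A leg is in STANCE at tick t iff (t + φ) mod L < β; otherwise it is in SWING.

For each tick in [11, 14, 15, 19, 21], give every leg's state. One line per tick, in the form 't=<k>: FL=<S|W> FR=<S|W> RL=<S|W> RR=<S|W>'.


t=11: phase=(5,9,10,8) vs β=5 → FL=W FR=W RL=W RR=W
t=14: phase=(8,0,1,11) vs β=5 → FL=W FR=S RL=S RR=W
t=15: phase=(9,1,2,0) vs β=5 → FL=W FR=S RL=S RR=S
t=19: phase=(1,5,6,4) vs β=5 → FL=S FR=W RL=W RR=S
t=21: phase=(3,7,8,6) vs β=5 → FL=S FR=W RL=W RR=W

t=11: FL=W FR=W RL=W RR=W
t=14: FL=W FR=S RL=S RR=W
t=15: FL=W FR=S RL=S RR=S
t=19: FL=S FR=W RL=W RR=S
t=21: FL=S FR=W RL=W RR=W


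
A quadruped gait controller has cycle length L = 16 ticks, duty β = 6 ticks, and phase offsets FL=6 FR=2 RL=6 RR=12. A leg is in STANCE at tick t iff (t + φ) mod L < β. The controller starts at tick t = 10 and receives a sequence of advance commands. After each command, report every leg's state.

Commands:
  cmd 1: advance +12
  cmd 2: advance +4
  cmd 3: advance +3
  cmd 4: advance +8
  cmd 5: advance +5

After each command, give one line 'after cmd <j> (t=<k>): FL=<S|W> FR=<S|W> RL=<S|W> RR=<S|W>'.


start t=10: FL=S FR=W RL=S RR=W
cmd 1: advance +12 → t=22, phase=(12,8,12,2) → FL=W FR=W RL=W RR=S
cmd 2: advance +4 → t=26, phase=(0,12,0,6) → FL=S FR=W RL=S RR=W
cmd 3: advance +3 → t=29, phase=(3,15,3,9) → FL=S FR=W RL=S RR=W
cmd 4: advance +8 → t=37, phase=(11,7,11,1) → FL=W FR=W RL=W RR=S
cmd 5: advance +5 → t=42, phase=(0,12,0,6) → FL=S FR=W RL=S RR=W

after cmd 1 (t=22): FL=W FR=W RL=W RR=S
after cmd 2 (t=26): FL=S FR=W RL=S RR=W
after cmd 3 (t=29): FL=S FR=W RL=S RR=W
after cmd 4 (t=37): FL=W FR=W RL=W RR=S
after cmd 5 (t=42): FL=S FR=W RL=S RR=W


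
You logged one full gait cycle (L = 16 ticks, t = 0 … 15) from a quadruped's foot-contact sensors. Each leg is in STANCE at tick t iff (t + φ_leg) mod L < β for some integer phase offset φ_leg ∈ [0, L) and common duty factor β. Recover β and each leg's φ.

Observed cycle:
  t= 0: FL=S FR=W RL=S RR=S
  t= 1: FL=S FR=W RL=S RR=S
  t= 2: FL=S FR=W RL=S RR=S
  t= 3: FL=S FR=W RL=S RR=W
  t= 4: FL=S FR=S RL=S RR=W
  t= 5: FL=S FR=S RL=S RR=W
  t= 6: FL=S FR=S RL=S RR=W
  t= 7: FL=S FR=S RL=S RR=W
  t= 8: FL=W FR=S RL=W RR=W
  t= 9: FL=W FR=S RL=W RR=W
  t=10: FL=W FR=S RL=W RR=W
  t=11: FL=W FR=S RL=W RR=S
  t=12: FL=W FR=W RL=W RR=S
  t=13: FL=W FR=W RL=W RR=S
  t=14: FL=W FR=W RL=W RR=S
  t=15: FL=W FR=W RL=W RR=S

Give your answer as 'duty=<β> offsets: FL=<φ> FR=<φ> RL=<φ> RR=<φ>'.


duty β = stance ticks per leg = 8
FL: stance ticks = 8; W→S at t=0 → φ=0
FR: stance ticks = 8; W→S at t=4 → φ=12
RL: stance ticks = 8; W→S at t=0 → φ=0
RR: stance ticks = 8; W→S at t=11 → φ=5

duty=8 offsets: FL=0 FR=12 RL=0 RR=5


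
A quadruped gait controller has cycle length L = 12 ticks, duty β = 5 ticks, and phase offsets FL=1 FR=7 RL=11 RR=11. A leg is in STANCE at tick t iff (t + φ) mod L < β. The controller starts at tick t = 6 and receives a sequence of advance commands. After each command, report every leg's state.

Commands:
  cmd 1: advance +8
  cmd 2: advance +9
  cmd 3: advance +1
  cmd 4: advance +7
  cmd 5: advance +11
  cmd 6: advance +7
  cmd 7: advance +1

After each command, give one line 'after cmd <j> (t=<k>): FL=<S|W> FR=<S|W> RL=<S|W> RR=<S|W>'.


start t=6: FL=W FR=S RL=W RR=W
cmd 1: advance +8 → t=14, phase=(3,9,1,1) → FL=S FR=W RL=S RR=S
cmd 2: advance +9 → t=23, phase=(0,6,10,10) → FL=S FR=W RL=W RR=W
cmd 3: advance +1 → t=24, phase=(1,7,11,11) → FL=S FR=W RL=W RR=W
cmd 4: advance +7 → t=31, phase=(8,2,6,6) → FL=W FR=S RL=W RR=W
cmd 5: advance +11 → t=42, phase=(7,1,5,5) → FL=W FR=S RL=W RR=W
cmd 6: advance +7 → t=49, phase=(2,8,0,0) → FL=S FR=W RL=S RR=S
cmd 7: advance +1 → t=50, phase=(3,9,1,1) → FL=S FR=W RL=S RR=S

after cmd 1 (t=14): FL=S FR=W RL=S RR=S
after cmd 2 (t=23): FL=S FR=W RL=W RR=W
after cmd 3 (t=24): FL=S FR=W RL=W RR=W
after cmd 4 (t=31): FL=W FR=S RL=W RR=W
after cmd 5 (t=42): FL=W FR=S RL=W RR=W
after cmd 6 (t=49): FL=S FR=W RL=S RR=S
after cmd 7 (t=50): FL=S FR=W RL=S RR=S


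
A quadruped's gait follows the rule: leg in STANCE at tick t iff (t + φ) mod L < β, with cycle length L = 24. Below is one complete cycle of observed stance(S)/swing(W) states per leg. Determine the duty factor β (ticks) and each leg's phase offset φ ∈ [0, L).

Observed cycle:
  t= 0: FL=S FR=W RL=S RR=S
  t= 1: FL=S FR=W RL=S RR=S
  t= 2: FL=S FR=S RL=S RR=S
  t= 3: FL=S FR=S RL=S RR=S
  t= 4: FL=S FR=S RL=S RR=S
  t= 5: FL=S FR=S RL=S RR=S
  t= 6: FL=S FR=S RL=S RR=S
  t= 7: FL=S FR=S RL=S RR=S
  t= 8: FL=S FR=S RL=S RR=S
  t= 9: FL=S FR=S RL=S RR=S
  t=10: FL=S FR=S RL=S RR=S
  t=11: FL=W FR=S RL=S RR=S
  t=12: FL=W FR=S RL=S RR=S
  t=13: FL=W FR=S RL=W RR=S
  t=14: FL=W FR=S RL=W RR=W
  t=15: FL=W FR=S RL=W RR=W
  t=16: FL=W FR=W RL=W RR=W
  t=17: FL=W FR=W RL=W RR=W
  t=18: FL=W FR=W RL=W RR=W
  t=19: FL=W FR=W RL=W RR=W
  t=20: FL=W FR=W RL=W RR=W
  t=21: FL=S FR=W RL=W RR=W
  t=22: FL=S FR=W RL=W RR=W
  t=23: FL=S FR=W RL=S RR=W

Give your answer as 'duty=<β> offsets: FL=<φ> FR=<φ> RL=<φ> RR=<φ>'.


duty=14 offsets: FL=3 FR=22 RL=1 RR=0

duty β = stance ticks per leg = 14
FL: stance ticks = 14; W→S at t=21 → φ=3
FR: stance ticks = 14; W→S at t=2 → φ=22
RL: stance ticks = 14; W→S at t=23 → φ=1
RR: stance ticks = 14; W→S at t=0 → φ=0


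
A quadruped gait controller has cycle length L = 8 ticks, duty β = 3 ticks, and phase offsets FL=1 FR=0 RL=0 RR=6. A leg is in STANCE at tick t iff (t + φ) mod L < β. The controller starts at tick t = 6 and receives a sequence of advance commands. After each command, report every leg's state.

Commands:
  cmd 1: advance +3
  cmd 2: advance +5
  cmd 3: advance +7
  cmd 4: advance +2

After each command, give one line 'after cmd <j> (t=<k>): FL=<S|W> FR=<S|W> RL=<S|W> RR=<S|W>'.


start t=6: FL=W FR=W RL=W RR=W
cmd 1: advance +3 → t=9, phase=(2,1,1,7) → FL=S FR=S RL=S RR=W
cmd 2: advance +5 → t=14, phase=(7,6,6,4) → FL=W FR=W RL=W RR=W
cmd 3: advance +7 → t=21, phase=(6,5,5,3) → FL=W FR=W RL=W RR=W
cmd 4: advance +2 → t=23, phase=(0,7,7,5) → FL=S FR=W RL=W RR=W

after cmd 1 (t=9): FL=S FR=S RL=S RR=W
after cmd 2 (t=14): FL=W FR=W RL=W RR=W
after cmd 3 (t=21): FL=W FR=W RL=W RR=W
after cmd 4 (t=23): FL=S FR=W RL=W RR=W


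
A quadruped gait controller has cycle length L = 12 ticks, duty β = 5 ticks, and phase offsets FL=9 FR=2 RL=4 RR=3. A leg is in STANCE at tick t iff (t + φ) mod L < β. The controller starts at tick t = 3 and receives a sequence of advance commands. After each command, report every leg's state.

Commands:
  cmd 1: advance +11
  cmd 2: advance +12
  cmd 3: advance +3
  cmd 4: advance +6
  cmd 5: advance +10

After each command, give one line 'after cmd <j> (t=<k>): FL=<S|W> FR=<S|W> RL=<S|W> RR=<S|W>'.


start t=3: FL=S FR=W RL=W RR=W
cmd 1: advance +11 → t=14, phase=(11,4,6,5) → FL=W FR=S RL=W RR=W
cmd 2: advance +12 → t=26, phase=(11,4,6,5) → FL=W FR=S RL=W RR=W
cmd 3: advance +3 → t=29, phase=(2,7,9,8) → FL=S FR=W RL=W RR=W
cmd 4: advance +6 → t=35, phase=(8,1,3,2) → FL=W FR=S RL=S RR=S
cmd 5: advance +10 → t=45, phase=(6,11,1,0) → FL=W FR=W RL=S RR=S

after cmd 1 (t=14): FL=W FR=S RL=W RR=W
after cmd 2 (t=26): FL=W FR=S RL=W RR=W
after cmd 3 (t=29): FL=S FR=W RL=W RR=W
after cmd 4 (t=35): FL=W FR=S RL=S RR=S
after cmd 5 (t=45): FL=W FR=W RL=S RR=S


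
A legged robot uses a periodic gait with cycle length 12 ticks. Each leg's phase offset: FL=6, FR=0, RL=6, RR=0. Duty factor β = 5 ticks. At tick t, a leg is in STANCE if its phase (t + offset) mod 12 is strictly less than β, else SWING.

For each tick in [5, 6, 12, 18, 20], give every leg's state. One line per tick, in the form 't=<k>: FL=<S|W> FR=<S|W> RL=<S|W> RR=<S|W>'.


t=5: phase=(11,5,11,5) vs β=5 → FL=W FR=W RL=W RR=W
t=6: phase=(0,6,0,6) vs β=5 → FL=S FR=W RL=S RR=W
t=12: phase=(6,0,6,0) vs β=5 → FL=W FR=S RL=W RR=S
t=18: phase=(0,6,0,6) vs β=5 → FL=S FR=W RL=S RR=W
t=20: phase=(2,8,2,8) vs β=5 → FL=S FR=W RL=S RR=W

t=5: FL=W FR=W RL=W RR=W
t=6: FL=S FR=W RL=S RR=W
t=12: FL=W FR=S RL=W RR=S
t=18: FL=S FR=W RL=S RR=W
t=20: FL=S FR=W RL=S RR=W


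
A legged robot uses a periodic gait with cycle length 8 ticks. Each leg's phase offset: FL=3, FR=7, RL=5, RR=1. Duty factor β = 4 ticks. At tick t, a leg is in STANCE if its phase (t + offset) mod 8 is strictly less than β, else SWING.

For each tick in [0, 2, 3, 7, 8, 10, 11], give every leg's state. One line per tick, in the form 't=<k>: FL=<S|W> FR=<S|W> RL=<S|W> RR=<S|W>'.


t=0: phase=(3,7,5,1) vs β=4 → FL=S FR=W RL=W RR=S
t=2: phase=(5,1,7,3) vs β=4 → FL=W FR=S RL=W RR=S
t=3: phase=(6,2,0,4) vs β=4 → FL=W FR=S RL=S RR=W
t=7: phase=(2,6,4,0) vs β=4 → FL=S FR=W RL=W RR=S
t=8: phase=(3,7,5,1) vs β=4 → FL=S FR=W RL=W RR=S
t=10: phase=(5,1,7,3) vs β=4 → FL=W FR=S RL=W RR=S
t=11: phase=(6,2,0,4) vs β=4 → FL=W FR=S RL=S RR=W

t=0: FL=S FR=W RL=W RR=S
t=2: FL=W FR=S RL=W RR=S
t=3: FL=W FR=S RL=S RR=W
t=7: FL=S FR=W RL=W RR=S
t=8: FL=S FR=W RL=W RR=S
t=10: FL=W FR=S RL=W RR=S
t=11: FL=W FR=S RL=S RR=W


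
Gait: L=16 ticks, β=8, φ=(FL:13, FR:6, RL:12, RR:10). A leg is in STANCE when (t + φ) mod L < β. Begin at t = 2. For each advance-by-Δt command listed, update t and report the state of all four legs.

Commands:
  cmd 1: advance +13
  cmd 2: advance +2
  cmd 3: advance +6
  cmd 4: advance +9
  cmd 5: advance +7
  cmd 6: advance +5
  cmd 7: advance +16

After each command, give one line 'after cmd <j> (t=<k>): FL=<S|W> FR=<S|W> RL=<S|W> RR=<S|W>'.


start t=2: FL=W FR=W RL=W RR=W
cmd 1: advance +13 → t=15, phase=(12,5,11,9) → FL=W FR=S RL=W RR=W
cmd 2: advance +2 → t=17, phase=(14,7,13,11) → FL=W FR=S RL=W RR=W
cmd 3: advance +6 → t=23, phase=(4,13,3,1) → FL=S FR=W RL=S RR=S
cmd 4: advance +9 → t=32, phase=(13,6,12,10) → FL=W FR=S RL=W RR=W
cmd 5: advance +7 → t=39, phase=(4,13,3,1) → FL=S FR=W RL=S RR=S
cmd 6: advance +5 → t=44, phase=(9,2,8,6) → FL=W FR=S RL=W RR=S
cmd 7: advance +16 → t=60, phase=(9,2,8,6) → FL=W FR=S RL=W RR=S

after cmd 1 (t=15): FL=W FR=S RL=W RR=W
after cmd 2 (t=17): FL=W FR=S RL=W RR=W
after cmd 3 (t=23): FL=S FR=W RL=S RR=S
after cmd 4 (t=32): FL=W FR=S RL=W RR=W
after cmd 5 (t=39): FL=S FR=W RL=S RR=S
after cmd 6 (t=44): FL=W FR=S RL=W RR=S
after cmd 7 (t=60): FL=W FR=S RL=W RR=S


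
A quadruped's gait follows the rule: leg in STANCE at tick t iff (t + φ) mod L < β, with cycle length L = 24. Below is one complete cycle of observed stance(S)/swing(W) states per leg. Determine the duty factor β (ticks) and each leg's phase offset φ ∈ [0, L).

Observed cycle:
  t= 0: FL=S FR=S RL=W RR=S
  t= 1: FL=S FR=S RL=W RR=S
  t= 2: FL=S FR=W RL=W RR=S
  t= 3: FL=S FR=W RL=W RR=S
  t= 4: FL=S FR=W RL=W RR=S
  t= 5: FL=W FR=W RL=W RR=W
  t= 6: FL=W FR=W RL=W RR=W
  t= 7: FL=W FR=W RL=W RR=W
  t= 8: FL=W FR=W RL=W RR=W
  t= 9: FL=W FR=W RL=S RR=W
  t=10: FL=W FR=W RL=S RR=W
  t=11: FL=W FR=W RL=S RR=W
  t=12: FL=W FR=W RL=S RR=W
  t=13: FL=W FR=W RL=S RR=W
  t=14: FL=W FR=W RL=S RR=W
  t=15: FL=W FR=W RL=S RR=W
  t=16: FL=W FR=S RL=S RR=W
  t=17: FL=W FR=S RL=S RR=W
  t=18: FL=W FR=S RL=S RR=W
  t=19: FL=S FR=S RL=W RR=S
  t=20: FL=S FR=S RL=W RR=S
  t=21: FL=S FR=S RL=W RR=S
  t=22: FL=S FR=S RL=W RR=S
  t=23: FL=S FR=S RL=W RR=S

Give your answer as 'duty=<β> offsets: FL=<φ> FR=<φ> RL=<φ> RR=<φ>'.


duty=10 offsets: FL=5 FR=8 RL=15 RR=5

duty β = stance ticks per leg = 10
FL: stance ticks = 10; W→S at t=19 → φ=5
FR: stance ticks = 10; W→S at t=16 → φ=8
RL: stance ticks = 10; W→S at t=9 → φ=15
RR: stance ticks = 10; W→S at t=19 → φ=5


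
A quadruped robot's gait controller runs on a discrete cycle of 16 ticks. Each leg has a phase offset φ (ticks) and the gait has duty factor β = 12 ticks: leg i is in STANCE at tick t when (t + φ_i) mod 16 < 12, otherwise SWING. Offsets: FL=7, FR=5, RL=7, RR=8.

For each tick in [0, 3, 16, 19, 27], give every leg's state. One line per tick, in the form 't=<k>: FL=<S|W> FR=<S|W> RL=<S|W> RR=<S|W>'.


t=0: FL=S FR=S RL=S RR=S
t=3: FL=S FR=S RL=S RR=S
t=16: FL=S FR=S RL=S RR=S
t=19: FL=S FR=S RL=S RR=S
t=27: FL=S FR=S RL=S RR=S

t=0: phase=(7,5,7,8) vs β=12 → FL=S FR=S RL=S RR=S
t=3: phase=(10,8,10,11) vs β=12 → FL=S FR=S RL=S RR=S
t=16: phase=(7,5,7,8) vs β=12 → FL=S FR=S RL=S RR=S
t=19: phase=(10,8,10,11) vs β=12 → FL=S FR=S RL=S RR=S
t=27: phase=(2,0,2,3) vs β=12 → FL=S FR=S RL=S RR=S


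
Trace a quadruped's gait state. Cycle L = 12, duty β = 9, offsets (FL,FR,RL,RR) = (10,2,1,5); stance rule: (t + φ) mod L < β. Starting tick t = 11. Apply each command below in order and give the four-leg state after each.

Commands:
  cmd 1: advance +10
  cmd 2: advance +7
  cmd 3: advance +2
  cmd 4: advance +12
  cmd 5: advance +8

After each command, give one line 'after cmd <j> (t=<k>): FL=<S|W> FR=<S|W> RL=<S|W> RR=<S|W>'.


after cmd 1 (t=21): FL=S FR=W RL=W RR=S
after cmd 2 (t=28): FL=S FR=S RL=S RR=W
after cmd 3 (t=30): FL=S FR=S RL=S RR=W
after cmd 4 (t=42): FL=S FR=S RL=S RR=W
after cmd 5 (t=50): FL=S FR=S RL=S RR=S

start t=11: FL=W FR=S RL=S RR=S
cmd 1: advance +10 → t=21, phase=(7,11,10,2) → FL=S FR=W RL=W RR=S
cmd 2: advance +7 → t=28, phase=(2,6,5,9) → FL=S FR=S RL=S RR=W
cmd 3: advance +2 → t=30, phase=(4,8,7,11) → FL=S FR=S RL=S RR=W
cmd 4: advance +12 → t=42, phase=(4,8,7,11) → FL=S FR=S RL=S RR=W
cmd 5: advance +8 → t=50, phase=(0,4,3,7) → FL=S FR=S RL=S RR=S


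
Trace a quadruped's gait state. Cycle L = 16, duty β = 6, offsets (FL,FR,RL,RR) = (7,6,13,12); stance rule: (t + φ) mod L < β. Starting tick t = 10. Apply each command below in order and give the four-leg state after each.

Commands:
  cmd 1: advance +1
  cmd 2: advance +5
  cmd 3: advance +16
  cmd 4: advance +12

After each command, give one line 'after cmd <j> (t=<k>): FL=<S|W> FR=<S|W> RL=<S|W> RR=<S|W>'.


start t=10: FL=S FR=S RL=W RR=W
cmd 1: advance +1 → t=11, phase=(2,1,8,7) → FL=S FR=S RL=W RR=W
cmd 2: advance +5 → t=16, phase=(7,6,13,12) → FL=W FR=W RL=W RR=W
cmd 3: advance +16 → t=32, phase=(7,6,13,12) → FL=W FR=W RL=W RR=W
cmd 4: advance +12 → t=44, phase=(3,2,9,8) → FL=S FR=S RL=W RR=W

after cmd 1 (t=11): FL=S FR=S RL=W RR=W
after cmd 2 (t=16): FL=W FR=W RL=W RR=W
after cmd 3 (t=32): FL=W FR=W RL=W RR=W
after cmd 4 (t=44): FL=S FR=S RL=W RR=W


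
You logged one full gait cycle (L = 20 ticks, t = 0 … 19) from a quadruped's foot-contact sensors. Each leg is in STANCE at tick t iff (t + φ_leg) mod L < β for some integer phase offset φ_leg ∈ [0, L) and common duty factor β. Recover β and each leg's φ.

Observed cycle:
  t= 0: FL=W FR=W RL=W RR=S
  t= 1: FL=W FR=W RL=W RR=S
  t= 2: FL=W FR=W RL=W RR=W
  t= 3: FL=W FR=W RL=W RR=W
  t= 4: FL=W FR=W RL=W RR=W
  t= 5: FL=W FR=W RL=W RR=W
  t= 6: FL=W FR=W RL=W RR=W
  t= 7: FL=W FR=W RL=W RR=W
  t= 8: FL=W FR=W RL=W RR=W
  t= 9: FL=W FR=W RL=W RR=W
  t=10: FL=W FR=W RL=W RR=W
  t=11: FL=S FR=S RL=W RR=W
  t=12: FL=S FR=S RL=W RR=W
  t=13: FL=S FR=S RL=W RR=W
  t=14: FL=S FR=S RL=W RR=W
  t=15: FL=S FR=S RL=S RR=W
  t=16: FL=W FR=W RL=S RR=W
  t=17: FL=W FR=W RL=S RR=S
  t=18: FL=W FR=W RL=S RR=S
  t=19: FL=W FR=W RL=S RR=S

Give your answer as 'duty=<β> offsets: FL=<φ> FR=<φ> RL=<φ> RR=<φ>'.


duty β = stance ticks per leg = 5
FL: stance ticks = 5; W→S at t=11 → φ=9
FR: stance ticks = 5; W→S at t=11 → φ=9
RL: stance ticks = 5; W→S at t=15 → φ=5
RR: stance ticks = 5; W→S at t=17 → φ=3

duty=5 offsets: FL=9 FR=9 RL=5 RR=3


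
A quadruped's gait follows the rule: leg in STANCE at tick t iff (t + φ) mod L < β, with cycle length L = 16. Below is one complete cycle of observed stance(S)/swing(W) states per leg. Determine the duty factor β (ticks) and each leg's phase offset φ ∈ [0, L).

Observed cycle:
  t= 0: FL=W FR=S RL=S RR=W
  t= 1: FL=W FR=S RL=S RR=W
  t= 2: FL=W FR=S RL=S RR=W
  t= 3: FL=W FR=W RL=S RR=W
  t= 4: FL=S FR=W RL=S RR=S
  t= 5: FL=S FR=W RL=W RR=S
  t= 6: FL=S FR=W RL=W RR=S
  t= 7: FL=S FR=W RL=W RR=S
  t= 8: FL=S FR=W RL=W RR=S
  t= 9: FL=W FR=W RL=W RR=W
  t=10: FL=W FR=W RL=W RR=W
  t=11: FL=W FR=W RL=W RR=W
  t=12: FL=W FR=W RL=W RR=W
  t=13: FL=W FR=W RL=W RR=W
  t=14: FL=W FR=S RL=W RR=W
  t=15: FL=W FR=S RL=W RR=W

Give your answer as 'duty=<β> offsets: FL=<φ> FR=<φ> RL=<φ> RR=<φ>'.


duty=5 offsets: FL=12 FR=2 RL=0 RR=12

duty β = stance ticks per leg = 5
FL: stance ticks = 5; W→S at t=4 → φ=12
FR: stance ticks = 5; W→S at t=14 → φ=2
RL: stance ticks = 5; W→S at t=0 → φ=0
RR: stance ticks = 5; W→S at t=4 → φ=12


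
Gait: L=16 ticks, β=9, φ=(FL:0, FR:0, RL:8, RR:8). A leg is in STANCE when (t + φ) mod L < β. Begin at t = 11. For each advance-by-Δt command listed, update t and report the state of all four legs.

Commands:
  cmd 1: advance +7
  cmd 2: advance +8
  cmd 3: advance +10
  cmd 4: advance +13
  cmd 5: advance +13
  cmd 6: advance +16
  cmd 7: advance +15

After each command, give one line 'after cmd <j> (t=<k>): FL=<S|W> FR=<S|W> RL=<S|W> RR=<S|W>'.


after cmd 1 (t=18): FL=S FR=S RL=W RR=W
after cmd 2 (t=26): FL=W FR=W RL=S RR=S
after cmd 3 (t=36): FL=S FR=S RL=W RR=W
after cmd 4 (t=49): FL=S FR=S RL=W RR=W
after cmd 5 (t=62): FL=W FR=W RL=S RR=S
after cmd 6 (t=78): FL=W FR=W RL=S RR=S
after cmd 7 (t=93): FL=W FR=W RL=S RR=S

start t=11: FL=W FR=W RL=S RR=S
cmd 1: advance +7 → t=18, phase=(2,2,10,10) → FL=S FR=S RL=W RR=W
cmd 2: advance +8 → t=26, phase=(10,10,2,2) → FL=W FR=W RL=S RR=S
cmd 3: advance +10 → t=36, phase=(4,4,12,12) → FL=S FR=S RL=W RR=W
cmd 4: advance +13 → t=49, phase=(1,1,9,9) → FL=S FR=S RL=W RR=W
cmd 5: advance +13 → t=62, phase=(14,14,6,6) → FL=W FR=W RL=S RR=S
cmd 6: advance +16 → t=78, phase=(14,14,6,6) → FL=W FR=W RL=S RR=S
cmd 7: advance +15 → t=93, phase=(13,13,5,5) → FL=W FR=W RL=S RR=S


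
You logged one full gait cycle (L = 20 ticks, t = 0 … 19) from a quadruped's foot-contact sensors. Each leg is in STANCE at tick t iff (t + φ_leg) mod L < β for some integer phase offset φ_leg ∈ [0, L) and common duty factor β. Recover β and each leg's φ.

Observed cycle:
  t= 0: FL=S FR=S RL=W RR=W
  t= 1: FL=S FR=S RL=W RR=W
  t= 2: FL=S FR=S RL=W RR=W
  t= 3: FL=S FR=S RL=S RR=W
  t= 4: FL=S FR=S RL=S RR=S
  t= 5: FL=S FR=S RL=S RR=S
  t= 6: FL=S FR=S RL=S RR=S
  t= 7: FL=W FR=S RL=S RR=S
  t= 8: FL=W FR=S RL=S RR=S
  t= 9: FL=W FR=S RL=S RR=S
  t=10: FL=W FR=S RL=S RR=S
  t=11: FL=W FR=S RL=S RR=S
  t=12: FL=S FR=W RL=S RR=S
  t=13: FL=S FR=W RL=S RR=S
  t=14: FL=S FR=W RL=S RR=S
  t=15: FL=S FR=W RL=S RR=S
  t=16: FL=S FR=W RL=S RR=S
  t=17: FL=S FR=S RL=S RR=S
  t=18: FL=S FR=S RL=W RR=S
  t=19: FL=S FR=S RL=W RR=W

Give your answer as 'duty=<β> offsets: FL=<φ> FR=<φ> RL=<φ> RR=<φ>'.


duty β = stance ticks per leg = 15
FL: stance ticks = 15; W→S at t=12 → φ=8
FR: stance ticks = 15; W→S at t=17 → φ=3
RL: stance ticks = 15; W→S at t=3 → φ=17
RR: stance ticks = 15; W→S at t=4 → φ=16

duty=15 offsets: FL=8 FR=3 RL=17 RR=16


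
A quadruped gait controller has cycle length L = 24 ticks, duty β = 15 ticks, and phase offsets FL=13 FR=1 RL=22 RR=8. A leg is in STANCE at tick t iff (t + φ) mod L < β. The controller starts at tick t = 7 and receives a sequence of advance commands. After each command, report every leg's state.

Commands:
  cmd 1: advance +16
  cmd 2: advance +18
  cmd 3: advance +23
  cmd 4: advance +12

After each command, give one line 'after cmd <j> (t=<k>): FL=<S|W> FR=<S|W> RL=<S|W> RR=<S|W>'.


start t=7: FL=W FR=S RL=S RR=W
cmd 1: advance +16 → t=23, phase=(12,0,21,7) → FL=S FR=S RL=W RR=S
cmd 2: advance +18 → t=41, phase=(6,18,15,1) → FL=S FR=W RL=W RR=S
cmd 3: advance +23 → t=64, phase=(5,17,14,0) → FL=S FR=W RL=S RR=S
cmd 4: advance +12 → t=76, phase=(17,5,2,12) → FL=W FR=S RL=S RR=S

after cmd 1 (t=23): FL=S FR=S RL=W RR=S
after cmd 2 (t=41): FL=S FR=W RL=W RR=S
after cmd 3 (t=64): FL=S FR=W RL=S RR=S
after cmd 4 (t=76): FL=W FR=S RL=S RR=S


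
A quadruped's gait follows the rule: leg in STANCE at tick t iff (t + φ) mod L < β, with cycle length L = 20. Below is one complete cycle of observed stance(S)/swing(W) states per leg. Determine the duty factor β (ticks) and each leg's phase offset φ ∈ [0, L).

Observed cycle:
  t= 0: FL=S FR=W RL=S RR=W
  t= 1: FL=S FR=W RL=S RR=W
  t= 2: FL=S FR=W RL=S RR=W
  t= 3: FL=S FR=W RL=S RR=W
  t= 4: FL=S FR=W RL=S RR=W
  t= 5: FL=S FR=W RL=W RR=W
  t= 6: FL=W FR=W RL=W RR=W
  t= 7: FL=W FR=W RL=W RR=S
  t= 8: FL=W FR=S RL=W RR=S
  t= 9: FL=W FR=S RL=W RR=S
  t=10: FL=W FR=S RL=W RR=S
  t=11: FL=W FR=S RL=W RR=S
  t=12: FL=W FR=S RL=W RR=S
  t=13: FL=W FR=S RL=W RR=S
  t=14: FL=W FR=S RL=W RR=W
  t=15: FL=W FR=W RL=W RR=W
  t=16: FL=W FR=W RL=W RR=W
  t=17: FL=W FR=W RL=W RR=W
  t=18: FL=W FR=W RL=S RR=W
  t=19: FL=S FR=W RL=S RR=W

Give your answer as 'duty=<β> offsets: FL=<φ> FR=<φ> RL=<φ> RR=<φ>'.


duty=7 offsets: FL=1 FR=12 RL=2 RR=13

duty β = stance ticks per leg = 7
FL: stance ticks = 7; W→S at t=19 → φ=1
FR: stance ticks = 7; W→S at t=8 → φ=12
RL: stance ticks = 7; W→S at t=18 → φ=2
RR: stance ticks = 7; W→S at t=7 → φ=13


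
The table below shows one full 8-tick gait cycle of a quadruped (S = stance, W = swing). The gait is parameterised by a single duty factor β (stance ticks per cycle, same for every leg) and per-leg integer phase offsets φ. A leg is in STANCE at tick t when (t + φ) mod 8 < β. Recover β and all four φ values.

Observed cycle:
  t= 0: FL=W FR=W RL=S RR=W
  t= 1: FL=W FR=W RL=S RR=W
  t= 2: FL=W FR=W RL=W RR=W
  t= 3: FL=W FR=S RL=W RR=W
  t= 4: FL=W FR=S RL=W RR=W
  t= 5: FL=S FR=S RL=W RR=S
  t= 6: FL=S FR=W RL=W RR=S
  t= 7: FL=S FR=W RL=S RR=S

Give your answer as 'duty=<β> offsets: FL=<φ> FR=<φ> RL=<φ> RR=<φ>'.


duty β = stance ticks per leg = 3
FL: stance ticks = 3; W→S at t=5 → φ=3
FR: stance ticks = 3; W→S at t=3 → φ=5
RL: stance ticks = 3; W→S at t=7 → φ=1
RR: stance ticks = 3; W→S at t=5 → φ=3

duty=3 offsets: FL=3 FR=5 RL=1 RR=3


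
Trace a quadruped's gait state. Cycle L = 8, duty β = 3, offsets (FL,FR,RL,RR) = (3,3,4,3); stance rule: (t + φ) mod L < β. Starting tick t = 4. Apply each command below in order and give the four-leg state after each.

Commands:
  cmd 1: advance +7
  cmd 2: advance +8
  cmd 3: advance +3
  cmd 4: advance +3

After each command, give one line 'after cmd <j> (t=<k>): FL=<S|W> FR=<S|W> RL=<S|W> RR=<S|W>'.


start t=4: FL=W FR=W RL=S RR=W
cmd 1: advance +7 → t=11, phase=(6,6,7,6) → FL=W FR=W RL=W RR=W
cmd 2: advance +8 → t=19, phase=(6,6,7,6) → FL=W FR=W RL=W RR=W
cmd 3: advance +3 → t=22, phase=(1,1,2,1) → FL=S FR=S RL=S RR=S
cmd 4: advance +3 → t=25, phase=(4,4,5,4) → FL=W FR=W RL=W RR=W

after cmd 1 (t=11): FL=W FR=W RL=W RR=W
after cmd 2 (t=19): FL=W FR=W RL=W RR=W
after cmd 3 (t=22): FL=S FR=S RL=S RR=S
after cmd 4 (t=25): FL=W FR=W RL=W RR=W


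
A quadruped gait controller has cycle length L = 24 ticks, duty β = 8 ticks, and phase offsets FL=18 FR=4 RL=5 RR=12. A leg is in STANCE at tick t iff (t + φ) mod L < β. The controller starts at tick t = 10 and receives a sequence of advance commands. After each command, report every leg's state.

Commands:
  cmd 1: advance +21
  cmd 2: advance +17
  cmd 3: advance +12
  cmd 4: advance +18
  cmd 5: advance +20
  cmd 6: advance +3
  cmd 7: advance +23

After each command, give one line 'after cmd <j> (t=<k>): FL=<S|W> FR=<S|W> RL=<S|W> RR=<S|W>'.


start t=10: FL=S FR=W RL=W RR=W
cmd 1: advance +21 → t=31, phase=(1,11,12,19) → FL=S FR=W RL=W RR=W
cmd 2: advance +17 → t=48, phase=(18,4,5,12) → FL=W FR=S RL=S RR=W
cmd 3: advance +12 → t=60, phase=(6,16,17,0) → FL=S FR=W RL=W RR=S
cmd 4: advance +18 → t=78, phase=(0,10,11,18) → FL=S FR=W RL=W RR=W
cmd 5: advance +20 → t=98, phase=(20,6,7,14) → FL=W FR=S RL=S RR=W
cmd 6: advance +3 → t=101, phase=(23,9,10,17) → FL=W FR=W RL=W RR=W
cmd 7: advance +23 → t=124, phase=(22,8,9,16) → FL=W FR=W RL=W RR=W

after cmd 1 (t=31): FL=S FR=W RL=W RR=W
after cmd 2 (t=48): FL=W FR=S RL=S RR=W
after cmd 3 (t=60): FL=S FR=W RL=W RR=S
after cmd 4 (t=78): FL=S FR=W RL=W RR=W
after cmd 5 (t=98): FL=W FR=S RL=S RR=W
after cmd 6 (t=101): FL=W FR=W RL=W RR=W
after cmd 7 (t=124): FL=W FR=W RL=W RR=W
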